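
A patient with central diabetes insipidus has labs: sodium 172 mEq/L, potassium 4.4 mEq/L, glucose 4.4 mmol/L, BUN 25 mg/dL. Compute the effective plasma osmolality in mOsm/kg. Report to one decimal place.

Effective osmolality excludes urea (freely permeant across cell membranes):
2·Na + glucose
= 2·172 + 4.4
= 344 + 4.4
= 348.4 mOsm/kg

348.4 mOsm/kg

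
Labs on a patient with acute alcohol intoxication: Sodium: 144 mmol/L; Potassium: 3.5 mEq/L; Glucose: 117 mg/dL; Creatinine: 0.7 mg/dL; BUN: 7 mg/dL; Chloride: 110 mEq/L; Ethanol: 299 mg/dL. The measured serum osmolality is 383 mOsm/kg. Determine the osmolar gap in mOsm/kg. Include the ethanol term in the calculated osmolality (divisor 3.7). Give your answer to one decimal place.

5.2 mOsm/kg

Calculated osmolality = 2·Na + glucose/18 + BUN/2.8 + ethanol/3.7
= 2·144 + 117/18 + 7/2.8 + 299/3.7
= 288 + 6.50 + 2.50 + 80.81
= 377.81 mOsm/kg ≈ 377.8 mOsm/kg
Osmolar gap = measured − calculated = 383 − 377.8 = 5.2 mOsm/kg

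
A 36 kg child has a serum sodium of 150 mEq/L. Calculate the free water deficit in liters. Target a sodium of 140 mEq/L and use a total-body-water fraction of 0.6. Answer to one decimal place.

1.5 L

TBW = 0.6 · 36 = 21.6 L
Free water deficit = TBW · (Na/140 − 1)
= 21.6 · (150/140 − 1)
= 21.6 · 0.0714
= 1.54 L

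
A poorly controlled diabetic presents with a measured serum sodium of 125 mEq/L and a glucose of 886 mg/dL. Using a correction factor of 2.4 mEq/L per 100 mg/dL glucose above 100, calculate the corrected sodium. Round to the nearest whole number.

144 mEq/L

Corrected Na = measured Na + 2.4 · (glucose − 100)/100
= 125 + 2.4 · (886 − 100)/100
= 125 + 18.9
= 143.9 mEq/L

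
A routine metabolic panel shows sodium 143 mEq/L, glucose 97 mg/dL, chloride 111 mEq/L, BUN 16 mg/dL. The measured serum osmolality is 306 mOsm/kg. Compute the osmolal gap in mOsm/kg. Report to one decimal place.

8.9 mOsm/kg

Calculated osmolality = 2·Na + glucose/18 + BUN/2.8
= 2·143 + 97/18 + 16/2.8
= 286 + 5.39 + 5.71
= 297.1 mOsm/kg ≈ 297.1 mOsm/kg
Osmolar gap = measured − calculated = 306 − 297.1 = 8.9 mOsm/kg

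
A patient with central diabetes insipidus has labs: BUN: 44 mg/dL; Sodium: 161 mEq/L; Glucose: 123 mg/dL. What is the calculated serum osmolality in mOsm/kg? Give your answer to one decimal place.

Calculated osmolality = 2·Na + glucose/18 + BUN/2.8
= 2·161 + 123/18 + 44/2.8
= 322 + 6.83 + 15.71
= 344.54 mOsm/kg

344.5 mOsm/kg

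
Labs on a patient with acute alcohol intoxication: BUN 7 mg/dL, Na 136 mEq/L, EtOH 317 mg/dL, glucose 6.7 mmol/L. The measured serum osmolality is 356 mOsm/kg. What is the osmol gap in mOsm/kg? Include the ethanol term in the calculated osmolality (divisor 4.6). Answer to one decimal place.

Calculated osmolality = 2·Na + glucose + BUN/2.8 + ethanol/4.6
= 2·136 + 6.7 + 7/2.8 + 317/4.6
= 272 + 6.70 + 2.50 + 68.91
= 350.11 mOsm/kg ≈ 350.1 mOsm/kg
Osmolar gap = measured − calculated = 356 − 350.1 = 5.9 mOsm/kg

5.9 mOsm/kg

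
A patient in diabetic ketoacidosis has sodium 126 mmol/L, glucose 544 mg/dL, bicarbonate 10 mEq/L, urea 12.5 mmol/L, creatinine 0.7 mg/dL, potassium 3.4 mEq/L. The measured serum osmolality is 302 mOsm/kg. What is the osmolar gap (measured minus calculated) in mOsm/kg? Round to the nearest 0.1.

7.3 mOsm/kg

Calculated osmolality = 2·Na + glucose/18 + urea
= 2·126 + 544/18 + 12.5
= 252 + 30.22 + 12.50
= 294.72 mOsm/kg ≈ 294.7 mOsm/kg
Osmolar gap = measured − calculated = 302 − 294.7 = 7.3 mOsm/kg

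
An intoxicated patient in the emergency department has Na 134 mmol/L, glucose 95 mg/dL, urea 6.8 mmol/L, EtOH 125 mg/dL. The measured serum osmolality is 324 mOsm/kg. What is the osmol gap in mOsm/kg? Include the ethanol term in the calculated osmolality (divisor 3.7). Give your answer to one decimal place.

10.1 mOsm/kg

Calculated osmolality = 2·Na + glucose/18 + urea + ethanol/3.7
= 2·134 + 95/18 + 6.8 + 125/3.7
= 268 + 5.28 + 6.80 + 33.78
= 313.86 mOsm/kg ≈ 313.9 mOsm/kg
Osmolar gap = measured − calculated = 324 − 313.9 = 10.1 mOsm/kg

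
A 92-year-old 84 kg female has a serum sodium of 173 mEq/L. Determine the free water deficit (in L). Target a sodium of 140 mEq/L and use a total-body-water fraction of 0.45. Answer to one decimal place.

8.9 L

TBW = 0.45 · 84 = 37.8 L
Free water deficit = TBW · (Na/140 − 1)
= 37.8 · (173/140 − 1)
= 37.8 · 0.2357
= 8.91 L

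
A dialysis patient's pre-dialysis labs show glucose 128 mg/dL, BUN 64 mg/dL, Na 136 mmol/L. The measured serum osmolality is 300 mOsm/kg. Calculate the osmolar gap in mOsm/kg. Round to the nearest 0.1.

-2.0 mOsm/kg

Calculated osmolality = 2·Na + glucose/18 + BUN/2.8
= 2·136 + 128/18 + 64/2.8
= 272 + 7.11 + 22.86
= 301.97 mOsm/kg ≈ 302.0 mOsm/kg
Osmolar gap = measured − calculated = 300 − 302.0 = -2.0 mOsm/kg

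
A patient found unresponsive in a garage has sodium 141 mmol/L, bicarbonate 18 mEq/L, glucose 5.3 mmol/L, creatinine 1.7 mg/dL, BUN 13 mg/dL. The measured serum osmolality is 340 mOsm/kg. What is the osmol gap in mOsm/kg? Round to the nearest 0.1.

48.1 mOsm/kg

Calculated osmolality = 2·Na + glucose + BUN/2.8
= 2·141 + 5.3 + 13/2.8
= 282 + 5.30 + 4.64
= 291.94 mOsm/kg ≈ 291.9 mOsm/kg
Osmolar gap = measured − calculated = 340 − 291.9 = 48.1 mOsm/kg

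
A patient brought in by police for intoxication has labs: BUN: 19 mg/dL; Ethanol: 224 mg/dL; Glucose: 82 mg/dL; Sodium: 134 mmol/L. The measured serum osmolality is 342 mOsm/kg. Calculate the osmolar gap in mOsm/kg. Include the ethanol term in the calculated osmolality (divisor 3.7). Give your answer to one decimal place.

Calculated osmolality = 2·Na + glucose/18 + BUN/2.8 + ethanol/3.7
= 2·134 + 82/18 + 19/2.8 + 224/3.7
= 268 + 4.56 + 6.79 + 60.54
= 339.89 mOsm/kg ≈ 339.9 mOsm/kg
Osmolar gap = measured − calculated = 342 − 339.9 = 2.1 mOsm/kg

2.1 mOsm/kg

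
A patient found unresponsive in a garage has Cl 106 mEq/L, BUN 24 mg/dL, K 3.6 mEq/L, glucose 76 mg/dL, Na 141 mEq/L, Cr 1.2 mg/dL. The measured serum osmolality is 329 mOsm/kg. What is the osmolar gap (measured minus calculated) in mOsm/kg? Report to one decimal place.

Calculated osmolality = 2·Na + glucose/18 + BUN/2.8
= 2·141 + 76/18 + 24/2.8
= 282 + 4.22 + 8.57
= 294.79 mOsm/kg ≈ 294.8 mOsm/kg
Osmolar gap = measured − calculated = 329 − 294.8 = 34.2 mOsm/kg

34.2 mOsm/kg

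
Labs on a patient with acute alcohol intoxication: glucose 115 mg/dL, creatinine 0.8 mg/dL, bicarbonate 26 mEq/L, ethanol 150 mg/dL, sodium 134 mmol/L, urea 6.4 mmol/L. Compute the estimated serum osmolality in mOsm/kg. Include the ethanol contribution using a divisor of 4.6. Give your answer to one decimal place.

313.4 mOsm/kg

Calculated osmolality = 2·Na + glucose/18 + urea + ethanol/4.6
= 2·134 + 115/18 + 6.4 + 150/4.6
= 268 + 6.39 + 6.40 + 32.61
= 313.4 mOsm/kg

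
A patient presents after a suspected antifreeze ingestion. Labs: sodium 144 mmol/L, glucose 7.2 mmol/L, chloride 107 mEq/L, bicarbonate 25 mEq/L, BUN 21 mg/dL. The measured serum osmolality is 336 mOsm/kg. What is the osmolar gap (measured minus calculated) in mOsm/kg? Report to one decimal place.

33.3 mOsm/kg

Calculated osmolality = 2·Na + glucose + BUN/2.8
= 2·144 + 7.2 + 21/2.8
= 288 + 7.20 + 7.50
= 302.7 mOsm/kg ≈ 302.7 mOsm/kg
Osmolar gap = measured − calculated = 336 − 302.7 = 33.3 mOsm/kg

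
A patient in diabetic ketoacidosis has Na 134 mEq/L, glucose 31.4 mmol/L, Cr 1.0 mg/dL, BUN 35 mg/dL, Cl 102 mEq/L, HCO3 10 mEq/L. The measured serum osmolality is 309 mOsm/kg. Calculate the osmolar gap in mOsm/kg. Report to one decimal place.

-2.9 mOsm/kg

Calculated osmolality = 2·Na + glucose + BUN/2.8
= 2·134 + 31.4 + 35/2.8
= 268 + 31.40 + 12.50
= 311.9 mOsm/kg ≈ 311.9 mOsm/kg
Osmolar gap = measured − calculated = 309 − 311.9 = -2.9 mOsm/kg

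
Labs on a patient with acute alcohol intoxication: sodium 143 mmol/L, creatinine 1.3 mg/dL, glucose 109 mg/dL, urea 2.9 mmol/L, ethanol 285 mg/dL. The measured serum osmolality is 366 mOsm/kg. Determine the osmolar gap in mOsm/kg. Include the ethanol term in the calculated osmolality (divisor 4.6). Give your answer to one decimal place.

9.1 mOsm/kg

Calculated osmolality = 2·Na + glucose/18 + urea + ethanol/4.6
= 2·143 + 109/18 + 2.9 + 285/4.6
= 286 + 6.06 + 2.90 + 61.96
= 356.92 mOsm/kg ≈ 356.9 mOsm/kg
Osmolar gap = measured − calculated = 366 − 356.9 = 9.1 mOsm/kg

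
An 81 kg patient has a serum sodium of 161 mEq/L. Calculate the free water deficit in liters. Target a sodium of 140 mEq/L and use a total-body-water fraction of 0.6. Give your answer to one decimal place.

7.3 L

TBW = 0.6 · 81 = 48.6 L
Free water deficit = TBW · (Na/140 − 1)
= 48.6 · (161/140 − 1)
= 48.6 · 0.15
= 7.29 L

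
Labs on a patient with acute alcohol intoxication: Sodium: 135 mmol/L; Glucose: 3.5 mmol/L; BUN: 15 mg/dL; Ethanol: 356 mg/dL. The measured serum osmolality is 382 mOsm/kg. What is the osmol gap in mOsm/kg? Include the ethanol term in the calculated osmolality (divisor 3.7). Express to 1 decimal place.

6.9 mOsm/kg

Calculated osmolality = 2·Na + glucose + BUN/2.8 + ethanol/3.7
= 2·135 + 3.5 + 15/2.8 + 356/3.7
= 270 + 3.50 + 5.36 + 96.22
= 375.08 mOsm/kg ≈ 375.1 mOsm/kg
Osmolar gap = measured − calculated = 382 − 375.1 = 6.9 mOsm/kg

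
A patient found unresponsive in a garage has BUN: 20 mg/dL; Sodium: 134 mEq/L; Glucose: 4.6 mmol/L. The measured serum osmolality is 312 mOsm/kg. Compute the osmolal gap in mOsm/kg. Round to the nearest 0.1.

32.3 mOsm/kg

Calculated osmolality = 2·Na + glucose + BUN/2.8
= 2·134 + 4.6 + 20/2.8
= 268 + 4.60 + 7.14
= 279.74 mOsm/kg ≈ 279.7 mOsm/kg
Osmolar gap = measured − calculated = 312 − 279.7 = 32.3 mOsm/kg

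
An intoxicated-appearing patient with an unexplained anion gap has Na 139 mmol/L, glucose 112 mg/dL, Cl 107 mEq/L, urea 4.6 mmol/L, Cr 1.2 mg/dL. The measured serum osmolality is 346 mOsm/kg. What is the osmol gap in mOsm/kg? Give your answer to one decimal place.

57.2 mOsm/kg

Calculated osmolality = 2·Na + glucose/18 + urea
= 2·139 + 112/18 + 4.6
= 278 + 6.22 + 4.60
= 288.82 mOsm/kg ≈ 288.8 mOsm/kg
Osmolar gap = measured − calculated = 346 − 288.8 = 57.2 mOsm/kg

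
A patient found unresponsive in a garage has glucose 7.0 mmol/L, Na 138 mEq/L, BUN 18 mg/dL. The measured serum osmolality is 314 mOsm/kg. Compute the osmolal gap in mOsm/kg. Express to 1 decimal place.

24.6 mOsm/kg

Calculated osmolality = 2·Na + glucose + BUN/2.8
= 2·138 + 7 + 18/2.8
= 276 + 7 + 6.43
= 289.43 mOsm/kg ≈ 289.4 mOsm/kg
Osmolar gap = measured − calculated = 314 − 289.4 = 24.6 mOsm/kg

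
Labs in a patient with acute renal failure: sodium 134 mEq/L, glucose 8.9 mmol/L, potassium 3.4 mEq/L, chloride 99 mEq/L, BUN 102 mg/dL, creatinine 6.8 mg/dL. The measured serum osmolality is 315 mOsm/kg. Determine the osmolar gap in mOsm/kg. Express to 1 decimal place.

Calculated osmolality = 2·Na + glucose + BUN/2.8
= 2·134 + 8.9 + 102/2.8
= 268 + 8.90 + 36.43
= 313.33 mOsm/kg ≈ 313.3 mOsm/kg
Osmolar gap = measured − calculated = 315 − 313.3 = 1.7 mOsm/kg

1.7 mOsm/kg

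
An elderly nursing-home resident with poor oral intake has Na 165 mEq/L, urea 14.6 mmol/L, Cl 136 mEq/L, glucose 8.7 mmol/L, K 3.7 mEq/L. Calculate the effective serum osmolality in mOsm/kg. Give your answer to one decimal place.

338.7 mOsm/kg

Effective osmolality excludes urea (freely permeant across cell membranes):
2·Na + glucose
= 2·165 + 8.7
= 330 + 8.7
= 338.7 mOsm/kg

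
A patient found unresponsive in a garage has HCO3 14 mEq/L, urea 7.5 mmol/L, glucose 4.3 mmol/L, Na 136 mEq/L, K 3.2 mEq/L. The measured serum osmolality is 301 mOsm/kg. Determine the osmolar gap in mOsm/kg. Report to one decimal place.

Calculated osmolality = 2·Na + glucose + urea
= 2·136 + 4.3 + 7.5
= 272 + 4.30 + 7.50
= 283.8 mOsm/kg ≈ 283.8 mOsm/kg
Osmolar gap = measured − calculated = 301 − 283.8 = 17.2 mOsm/kg

17.2 mOsm/kg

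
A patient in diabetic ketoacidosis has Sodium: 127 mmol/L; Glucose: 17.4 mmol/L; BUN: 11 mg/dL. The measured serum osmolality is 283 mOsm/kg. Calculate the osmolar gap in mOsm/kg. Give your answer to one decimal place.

Calculated osmolality = 2·Na + glucose + BUN/2.8
= 2·127 + 17.4 + 11/2.8
= 254 + 17.40 + 3.93
= 275.33 mOsm/kg ≈ 275.3 mOsm/kg
Osmolar gap = measured − calculated = 283 − 275.3 = 7.7 mOsm/kg

7.7 mOsm/kg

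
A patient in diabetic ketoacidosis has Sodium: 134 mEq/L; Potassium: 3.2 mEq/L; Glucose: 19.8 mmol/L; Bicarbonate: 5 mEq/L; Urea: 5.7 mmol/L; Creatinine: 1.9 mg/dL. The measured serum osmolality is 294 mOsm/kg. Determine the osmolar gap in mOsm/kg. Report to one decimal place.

Calculated osmolality = 2·Na + glucose + urea
= 2·134 + 19.8 + 5.7
= 268 + 19.80 + 5.70
= 293.5 mOsm/kg ≈ 293.5 mOsm/kg
Osmolar gap = measured − calculated = 294 − 293.5 = 0.5 mOsm/kg

0.5 mOsm/kg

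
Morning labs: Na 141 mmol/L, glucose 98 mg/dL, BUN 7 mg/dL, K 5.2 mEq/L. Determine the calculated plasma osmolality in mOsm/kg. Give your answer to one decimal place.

Calculated osmolality = 2·Na + glucose/18 + BUN/2.8
= 2·141 + 98/18 + 7/2.8
= 282 + 5.44 + 2.50
= 289.94 mOsm/kg

289.9 mOsm/kg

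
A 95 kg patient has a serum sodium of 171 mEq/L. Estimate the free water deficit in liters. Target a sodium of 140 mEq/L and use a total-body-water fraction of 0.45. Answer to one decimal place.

TBW = 0.45 · 95 = 42.75 L
Free water deficit = TBW · (Na/140 − 1)
= 42.75 · (171/140 − 1)
= 42.75 · 0.2214
= 9.46 L

9.5 L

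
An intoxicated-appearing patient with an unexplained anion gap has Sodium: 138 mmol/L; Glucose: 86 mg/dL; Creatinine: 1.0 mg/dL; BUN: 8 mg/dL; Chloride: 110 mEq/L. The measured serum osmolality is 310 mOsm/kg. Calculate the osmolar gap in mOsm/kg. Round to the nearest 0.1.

26.4 mOsm/kg

Calculated osmolality = 2·Na + glucose/18 + BUN/2.8
= 2·138 + 86/18 + 8/2.8
= 276 + 4.78 + 2.86
= 283.64 mOsm/kg ≈ 283.6 mOsm/kg
Osmolar gap = measured − calculated = 310 − 283.6 = 26.4 mOsm/kg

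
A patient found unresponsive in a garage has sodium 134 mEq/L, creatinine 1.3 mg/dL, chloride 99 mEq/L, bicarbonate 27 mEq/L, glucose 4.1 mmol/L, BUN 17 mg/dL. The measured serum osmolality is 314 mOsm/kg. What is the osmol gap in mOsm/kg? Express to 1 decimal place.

35.8 mOsm/kg

Calculated osmolality = 2·Na + glucose + BUN/2.8
= 2·134 + 4.1 + 17/2.8
= 268 + 4.10 + 6.07
= 278.17 mOsm/kg ≈ 278.2 mOsm/kg
Osmolar gap = measured − calculated = 314 − 278.2 = 35.8 mOsm/kg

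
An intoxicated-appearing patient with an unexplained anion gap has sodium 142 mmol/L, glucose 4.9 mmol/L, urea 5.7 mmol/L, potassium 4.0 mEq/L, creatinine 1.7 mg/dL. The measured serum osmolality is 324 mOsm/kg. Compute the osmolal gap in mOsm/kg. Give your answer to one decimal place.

29.4 mOsm/kg

Calculated osmolality = 2·Na + glucose + urea
= 2·142 + 4.9 + 5.7
= 284 + 4.90 + 5.70
= 294.6 mOsm/kg ≈ 294.6 mOsm/kg
Osmolar gap = measured − calculated = 324 − 294.6 = 29.4 mOsm/kg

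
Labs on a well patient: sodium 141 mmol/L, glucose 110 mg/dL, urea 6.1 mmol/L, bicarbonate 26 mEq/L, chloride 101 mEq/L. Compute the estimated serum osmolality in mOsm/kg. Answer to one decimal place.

Calculated osmolality = 2·Na + glucose/18 + urea
= 2·141 + 110/18 + 6.1
= 282 + 6.11 + 6.10
= 294.21 mOsm/kg

294.2 mOsm/kg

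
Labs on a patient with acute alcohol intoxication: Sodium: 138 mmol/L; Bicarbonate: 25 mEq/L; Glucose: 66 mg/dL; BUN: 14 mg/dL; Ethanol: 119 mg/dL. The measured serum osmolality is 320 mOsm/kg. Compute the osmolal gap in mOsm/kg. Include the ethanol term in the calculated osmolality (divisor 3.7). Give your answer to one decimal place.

Calculated osmolality = 2·Na + glucose/18 + BUN/2.8 + ethanol/3.7
= 2·138 + 66/18 + 14/2.8 + 119/3.7
= 276 + 3.67 + 5 + 32.16
= 316.83 mOsm/kg ≈ 316.8 mOsm/kg
Osmolar gap = measured − calculated = 320 − 316.8 = 3.2 mOsm/kg

3.2 mOsm/kg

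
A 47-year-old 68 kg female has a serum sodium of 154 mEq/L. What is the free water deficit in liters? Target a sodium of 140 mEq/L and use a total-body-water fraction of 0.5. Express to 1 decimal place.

3.4 L

TBW = 0.5 · 68 = 34 L
Free water deficit = TBW · (Na/140 − 1)
= 34 · (154/140 − 1)
= 34 · 0.1
= 3.4 L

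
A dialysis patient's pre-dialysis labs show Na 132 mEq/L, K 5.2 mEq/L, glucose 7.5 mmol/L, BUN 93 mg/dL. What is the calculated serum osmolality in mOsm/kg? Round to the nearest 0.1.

304.7 mOsm/kg

Calculated osmolality = 2·Na + glucose + BUN/2.8
= 2·132 + 7.5 + 93/2.8
= 264 + 7.50 + 33.21
= 304.71 mOsm/kg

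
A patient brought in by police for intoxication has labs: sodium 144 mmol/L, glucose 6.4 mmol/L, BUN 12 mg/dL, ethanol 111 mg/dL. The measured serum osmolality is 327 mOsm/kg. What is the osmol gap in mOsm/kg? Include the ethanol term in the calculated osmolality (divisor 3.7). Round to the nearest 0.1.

Calculated osmolality = 2·Na + glucose + BUN/2.8 + ethanol/3.7
= 2·144 + 6.4 + 12/2.8 + 111/3.7
= 288 + 6.40 + 4.29 + 30
= 328.69 mOsm/kg ≈ 328.7 mOsm/kg
Osmolar gap = measured − calculated = 327 − 328.7 = -1.7 mOsm/kg

-1.7 mOsm/kg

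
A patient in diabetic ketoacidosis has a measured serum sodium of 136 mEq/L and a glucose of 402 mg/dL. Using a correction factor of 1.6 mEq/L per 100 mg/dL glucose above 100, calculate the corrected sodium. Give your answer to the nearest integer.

Corrected Na = measured Na + 1.6 · (glucose − 100)/100
= 136 + 1.6 · (402 − 100)/100
= 136 + 4.8
= 140.8 mEq/L

141 mEq/L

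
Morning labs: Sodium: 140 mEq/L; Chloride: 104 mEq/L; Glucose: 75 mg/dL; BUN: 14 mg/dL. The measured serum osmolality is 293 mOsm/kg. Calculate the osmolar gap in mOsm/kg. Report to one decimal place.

Calculated osmolality = 2·Na + glucose/18 + BUN/2.8
= 2·140 + 75/18 + 14/2.8
= 280 + 4.17 + 5
= 289.17 mOsm/kg ≈ 289.2 mOsm/kg
Osmolar gap = measured − calculated = 293 − 289.2 = 3.8 mOsm/kg

3.8 mOsm/kg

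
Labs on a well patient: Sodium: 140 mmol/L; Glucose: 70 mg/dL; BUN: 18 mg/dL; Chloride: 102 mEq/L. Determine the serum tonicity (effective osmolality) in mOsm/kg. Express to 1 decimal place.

283.9 mOsm/kg

Effective osmolality excludes urea (freely permeant across cell membranes):
2·Na + glucose/18
= 2·140 + 70/18
= 280 + 3.89
= 283.89 mOsm/kg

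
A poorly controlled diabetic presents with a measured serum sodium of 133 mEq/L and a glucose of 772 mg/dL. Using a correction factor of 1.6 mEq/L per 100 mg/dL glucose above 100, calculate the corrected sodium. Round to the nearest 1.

Corrected Na = measured Na + 1.6 · (glucose − 100)/100
= 133 + 1.6 · (772 − 100)/100
= 133 + 10.8
= 143.8 mEq/L

144 mEq/L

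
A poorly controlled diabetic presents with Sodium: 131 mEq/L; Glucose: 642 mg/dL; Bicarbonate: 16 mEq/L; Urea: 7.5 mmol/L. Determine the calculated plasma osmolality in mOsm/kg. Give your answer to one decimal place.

Calculated osmolality = 2·Na + glucose/18 + urea
= 2·131 + 642/18 + 7.5
= 262 + 35.67 + 7.50
= 305.17 mOsm/kg

305.2 mOsm/kg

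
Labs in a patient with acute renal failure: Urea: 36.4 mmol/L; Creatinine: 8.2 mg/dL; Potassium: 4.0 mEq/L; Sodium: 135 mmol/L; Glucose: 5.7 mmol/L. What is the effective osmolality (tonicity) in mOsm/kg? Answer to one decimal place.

275.7 mOsm/kg

Effective osmolality excludes urea (freely permeant across cell membranes):
2·Na + glucose
= 2·135 + 5.7
= 270 + 5.7
= 275.7 mOsm/kg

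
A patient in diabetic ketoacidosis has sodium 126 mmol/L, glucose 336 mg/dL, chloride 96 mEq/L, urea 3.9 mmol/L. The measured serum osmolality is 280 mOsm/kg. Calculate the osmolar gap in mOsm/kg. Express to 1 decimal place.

5.4 mOsm/kg

Calculated osmolality = 2·Na + glucose/18 + urea
= 2·126 + 336/18 + 3.9
= 252 + 18.67 + 3.90
= 274.57 mOsm/kg ≈ 274.6 mOsm/kg
Osmolar gap = measured − calculated = 280 − 274.6 = 5.4 mOsm/kg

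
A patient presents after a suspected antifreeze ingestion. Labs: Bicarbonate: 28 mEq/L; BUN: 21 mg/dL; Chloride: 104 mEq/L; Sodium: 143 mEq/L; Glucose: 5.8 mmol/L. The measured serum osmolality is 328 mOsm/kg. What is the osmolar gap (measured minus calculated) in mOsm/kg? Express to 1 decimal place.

28.7 mOsm/kg

Calculated osmolality = 2·Na + glucose + BUN/2.8
= 2·143 + 5.8 + 21/2.8
= 286 + 5.80 + 7.50
= 299.3 mOsm/kg ≈ 299.3 mOsm/kg
Osmolar gap = measured − calculated = 328 − 299.3 = 28.7 mOsm/kg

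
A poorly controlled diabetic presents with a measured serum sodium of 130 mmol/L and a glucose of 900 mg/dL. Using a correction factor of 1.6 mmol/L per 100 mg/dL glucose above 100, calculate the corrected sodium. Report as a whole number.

143 mmol/L

Corrected Na = measured Na + 1.6 · (glucose − 100)/100
= 130 + 1.6 · (900 − 100)/100
= 130 + 12.8
= 142.8 mmol/L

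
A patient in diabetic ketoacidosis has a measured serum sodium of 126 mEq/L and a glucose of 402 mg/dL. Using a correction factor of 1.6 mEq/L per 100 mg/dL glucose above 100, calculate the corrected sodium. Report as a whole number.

Corrected Na = measured Na + 1.6 · (glucose − 100)/100
= 126 + 1.6 · (402 − 100)/100
= 126 + 4.8
= 130.8 mEq/L

131 mEq/L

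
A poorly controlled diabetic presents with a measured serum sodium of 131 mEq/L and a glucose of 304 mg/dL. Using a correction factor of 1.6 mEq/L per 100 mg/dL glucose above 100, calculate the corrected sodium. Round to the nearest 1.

Corrected Na = measured Na + 1.6 · (glucose − 100)/100
= 131 + 1.6 · (304 − 100)/100
= 131 + 3.3
= 134.3 mEq/L

134 mEq/L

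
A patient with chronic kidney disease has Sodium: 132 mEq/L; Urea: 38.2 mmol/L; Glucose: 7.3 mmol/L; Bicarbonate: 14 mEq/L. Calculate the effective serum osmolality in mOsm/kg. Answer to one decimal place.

Effective osmolality excludes urea (freely permeant across cell membranes):
2·Na + glucose
= 2·132 + 7.3
= 264 + 7.3
= 271.3 mOsm/kg

271.3 mOsm/kg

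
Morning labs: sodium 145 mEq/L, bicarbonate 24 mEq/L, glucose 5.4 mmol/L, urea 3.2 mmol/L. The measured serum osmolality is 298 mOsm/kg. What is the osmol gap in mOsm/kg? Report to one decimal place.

Calculated osmolality = 2·Na + glucose + urea
= 2·145 + 5.4 + 3.2
= 290 + 5.40 + 3.20
= 298.6 mOsm/kg ≈ 298.6 mOsm/kg
Osmolar gap = measured − calculated = 298 − 298.6 = -0.6 mOsm/kg

-0.6 mOsm/kg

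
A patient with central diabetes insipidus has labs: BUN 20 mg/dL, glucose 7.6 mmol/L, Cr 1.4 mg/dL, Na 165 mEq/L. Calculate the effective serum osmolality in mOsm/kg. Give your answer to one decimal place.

Effective osmolality excludes urea (freely permeant across cell membranes):
2·Na + glucose
= 2·165 + 7.6
= 330 + 7.6
= 337.6 mOsm/kg

337.6 mOsm/kg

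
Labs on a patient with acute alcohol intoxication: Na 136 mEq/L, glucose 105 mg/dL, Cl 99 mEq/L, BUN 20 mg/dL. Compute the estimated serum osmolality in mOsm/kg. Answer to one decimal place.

Calculated osmolality = 2·Na + glucose/18 + BUN/2.8
= 2·136 + 105/18 + 20/2.8
= 272 + 5.83 + 7.14
= 284.97 mOsm/kg

285.0 mOsm/kg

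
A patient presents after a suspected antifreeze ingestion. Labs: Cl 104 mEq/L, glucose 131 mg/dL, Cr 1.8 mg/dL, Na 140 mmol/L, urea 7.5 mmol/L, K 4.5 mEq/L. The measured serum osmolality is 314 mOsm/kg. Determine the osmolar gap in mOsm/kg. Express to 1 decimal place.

Calculated osmolality = 2·Na + glucose/18 + urea
= 2·140 + 131/18 + 7.5
= 280 + 7.28 + 7.50
= 294.78 mOsm/kg ≈ 294.8 mOsm/kg
Osmolar gap = measured − calculated = 314 − 294.8 = 19.2 mOsm/kg

19.2 mOsm/kg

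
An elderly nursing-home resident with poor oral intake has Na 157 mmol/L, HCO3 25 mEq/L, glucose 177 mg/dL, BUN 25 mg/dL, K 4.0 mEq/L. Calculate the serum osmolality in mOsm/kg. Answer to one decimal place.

332.8 mOsm/kg

Calculated osmolality = 2·Na + glucose/18 + BUN/2.8
= 2·157 + 177/18 + 25/2.8
= 314 + 9.83 + 8.93
= 332.76 mOsm/kg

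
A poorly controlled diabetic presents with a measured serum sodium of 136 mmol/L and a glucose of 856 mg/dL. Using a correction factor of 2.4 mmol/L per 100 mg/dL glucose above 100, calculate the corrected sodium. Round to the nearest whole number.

154 mmol/L

Corrected Na = measured Na + 2.4 · (glucose − 100)/100
= 136 + 2.4 · (856 − 100)/100
= 136 + 18.1
= 154.1 mmol/L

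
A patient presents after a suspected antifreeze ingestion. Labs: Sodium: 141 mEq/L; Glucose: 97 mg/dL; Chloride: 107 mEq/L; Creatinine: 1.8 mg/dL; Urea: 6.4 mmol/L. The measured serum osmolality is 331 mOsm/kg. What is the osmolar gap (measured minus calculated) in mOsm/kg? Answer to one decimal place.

37.2 mOsm/kg

Calculated osmolality = 2·Na + glucose/18 + urea
= 2·141 + 97/18 + 6.4
= 282 + 5.39 + 6.40
= 293.79 mOsm/kg ≈ 293.8 mOsm/kg
Osmolar gap = measured − calculated = 331 − 293.8 = 37.2 mOsm/kg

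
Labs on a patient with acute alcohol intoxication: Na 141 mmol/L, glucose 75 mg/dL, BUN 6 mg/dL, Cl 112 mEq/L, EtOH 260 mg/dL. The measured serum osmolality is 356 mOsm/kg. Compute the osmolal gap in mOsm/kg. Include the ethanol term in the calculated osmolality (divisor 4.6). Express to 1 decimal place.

11.2 mOsm/kg

Calculated osmolality = 2·Na + glucose/18 + BUN/2.8 + ethanol/4.6
= 2·141 + 75/18 + 6/2.8 + 260/4.6
= 282 + 4.17 + 2.14 + 56.52
= 344.83 mOsm/kg ≈ 344.8 mOsm/kg
Osmolar gap = measured − calculated = 356 − 344.8 = 11.2 mOsm/kg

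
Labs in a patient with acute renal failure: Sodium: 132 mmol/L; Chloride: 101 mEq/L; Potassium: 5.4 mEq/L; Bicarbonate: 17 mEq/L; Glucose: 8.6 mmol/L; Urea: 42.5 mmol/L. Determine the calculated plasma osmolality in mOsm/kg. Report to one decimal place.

315.1 mOsm/kg

Calculated osmolality = 2·Na + glucose + urea
= 2·132 + 8.6 + 42.5
= 264 + 8.60 + 42.50
= 315.1 mOsm/kg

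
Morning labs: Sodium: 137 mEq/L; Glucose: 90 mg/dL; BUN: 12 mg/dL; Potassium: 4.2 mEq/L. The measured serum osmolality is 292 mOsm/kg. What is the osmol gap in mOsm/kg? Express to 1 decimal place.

Calculated osmolality = 2·Na + glucose/18 + BUN/2.8
= 2·137 + 90/18 + 12/2.8
= 274 + 5 + 4.29
= 283.29 mOsm/kg ≈ 283.3 mOsm/kg
Osmolar gap = measured − calculated = 292 − 283.3 = 8.7 mOsm/kg

8.7 mOsm/kg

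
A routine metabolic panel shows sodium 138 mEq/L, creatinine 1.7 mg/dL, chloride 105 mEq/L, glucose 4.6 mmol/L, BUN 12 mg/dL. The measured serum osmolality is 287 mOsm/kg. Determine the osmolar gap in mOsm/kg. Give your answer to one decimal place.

Calculated osmolality = 2·Na + glucose + BUN/2.8
= 2·138 + 4.6 + 12/2.8
= 276 + 4.60 + 4.29
= 284.89 mOsm/kg ≈ 284.9 mOsm/kg
Osmolar gap = measured − calculated = 287 − 284.9 = 2.1 mOsm/kg

2.1 mOsm/kg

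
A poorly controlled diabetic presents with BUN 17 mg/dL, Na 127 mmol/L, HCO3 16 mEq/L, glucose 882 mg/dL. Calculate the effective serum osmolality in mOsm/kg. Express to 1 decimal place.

Effective osmolality excludes urea (freely permeant across cell membranes):
2·Na + glucose/18
= 2·127 + 882/18
= 254 + 49
= 303 mOsm/kg

303.0 mOsm/kg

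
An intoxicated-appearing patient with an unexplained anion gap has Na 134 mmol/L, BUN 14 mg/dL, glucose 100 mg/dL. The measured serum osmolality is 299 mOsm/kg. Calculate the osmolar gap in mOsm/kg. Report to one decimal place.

20.4 mOsm/kg

Calculated osmolality = 2·Na + glucose/18 + BUN/2.8
= 2·134 + 100/18 + 14/2.8
= 268 + 5.56 + 5
= 278.56 mOsm/kg ≈ 278.6 mOsm/kg
Osmolar gap = measured − calculated = 299 − 278.6 = 20.4 mOsm/kg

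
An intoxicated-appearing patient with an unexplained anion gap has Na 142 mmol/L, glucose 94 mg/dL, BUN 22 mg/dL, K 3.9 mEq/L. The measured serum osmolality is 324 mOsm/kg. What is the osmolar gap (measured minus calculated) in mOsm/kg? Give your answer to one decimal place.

26.9 mOsm/kg

Calculated osmolality = 2·Na + glucose/18 + BUN/2.8
= 2·142 + 94/18 + 22/2.8
= 284 + 5.22 + 7.86
= 297.08 mOsm/kg ≈ 297.1 mOsm/kg
Osmolar gap = measured − calculated = 324 − 297.1 = 26.9 mOsm/kg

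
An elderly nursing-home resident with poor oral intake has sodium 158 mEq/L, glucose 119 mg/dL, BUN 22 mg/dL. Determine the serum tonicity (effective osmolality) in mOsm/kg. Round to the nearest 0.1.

322.6 mOsm/kg

Effective osmolality excludes urea (freely permeant across cell membranes):
2·Na + glucose/18
= 2·158 + 119/18
= 316 + 6.61
= 322.61 mOsm/kg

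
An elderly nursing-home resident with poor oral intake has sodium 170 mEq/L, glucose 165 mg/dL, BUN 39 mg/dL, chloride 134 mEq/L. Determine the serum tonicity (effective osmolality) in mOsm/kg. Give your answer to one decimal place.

Effective osmolality excludes urea (freely permeant across cell membranes):
2·Na + glucose/18
= 2·170 + 165/18
= 340 + 9.17
= 349.17 mOsm/kg

349.2 mOsm/kg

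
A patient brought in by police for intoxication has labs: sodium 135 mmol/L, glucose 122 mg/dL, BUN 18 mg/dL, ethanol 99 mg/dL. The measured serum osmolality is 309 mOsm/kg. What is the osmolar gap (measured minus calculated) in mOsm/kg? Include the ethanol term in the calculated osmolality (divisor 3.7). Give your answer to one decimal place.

Calculated osmolality = 2·Na + glucose/18 + BUN/2.8 + ethanol/3.7
= 2·135 + 122/18 + 18/2.8 + 99/3.7
= 270 + 6.78 + 6.43 + 26.76
= 309.97 mOsm/kg ≈ 310.0 mOsm/kg
Osmolar gap = measured − calculated = 309 − 310.0 = -1.0 mOsm/kg

-1.0 mOsm/kg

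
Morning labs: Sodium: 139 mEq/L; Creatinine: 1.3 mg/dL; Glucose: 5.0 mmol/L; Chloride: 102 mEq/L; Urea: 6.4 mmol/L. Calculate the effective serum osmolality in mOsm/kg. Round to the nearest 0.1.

283.0 mOsm/kg

Effective osmolality excludes urea (freely permeant across cell membranes):
2·Na + glucose
= 2·139 + 5
= 278 + 5
= 283 mOsm/kg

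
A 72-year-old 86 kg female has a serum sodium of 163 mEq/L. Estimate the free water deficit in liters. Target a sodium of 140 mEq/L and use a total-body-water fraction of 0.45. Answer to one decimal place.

6.4 L

TBW = 0.45 · 86 = 38.7 L
Free water deficit = TBW · (Na/140 − 1)
= 38.7 · (163/140 − 1)
= 38.7 · 0.1643
= 6.36 L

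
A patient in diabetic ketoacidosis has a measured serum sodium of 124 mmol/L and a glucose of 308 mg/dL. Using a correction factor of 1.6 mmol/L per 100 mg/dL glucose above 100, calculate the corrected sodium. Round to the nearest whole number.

Corrected Na = measured Na + 1.6 · (glucose − 100)/100
= 124 + 1.6 · (308 − 100)/100
= 124 + 3.3
= 127.3 mmol/L

127 mmol/L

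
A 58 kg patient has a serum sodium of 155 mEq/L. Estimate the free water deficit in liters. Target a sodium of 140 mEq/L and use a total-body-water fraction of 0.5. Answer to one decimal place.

3.1 L

TBW = 0.5 · 58 = 29 L
Free water deficit = TBW · (Na/140 − 1)
= 29 · (155/140 − 1)
= 29 · 0.1071
= 3.11 L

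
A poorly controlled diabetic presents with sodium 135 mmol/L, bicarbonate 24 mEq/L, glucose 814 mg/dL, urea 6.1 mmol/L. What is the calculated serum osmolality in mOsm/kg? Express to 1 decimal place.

321.3 mOsm/kg

Calculated osmolality = 2·Na + glucose/18 + urea
= 2·135 + 814/18 + 6.1
= 270 + 45.22 + 6.10
= 321.32 mOsm/kg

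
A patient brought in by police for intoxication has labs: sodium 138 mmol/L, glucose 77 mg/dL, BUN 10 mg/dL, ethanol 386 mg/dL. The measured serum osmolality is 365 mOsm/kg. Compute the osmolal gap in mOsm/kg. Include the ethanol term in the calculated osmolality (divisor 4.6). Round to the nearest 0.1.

-2.8 mOsm/kg

Calculated osmolality = 2·Na + glucose/18 + BUN/2.8 + ethanol/4.6
= 2·138 + 77/18 + 10/2.8 + 386/4.6
= 276 + 4.28 + 3.57 + 83.91
= 367.76 mOsm/kg ≈ 367.8 mOsm/kg
Osmolar gap = measured − calculated = 365 − 367.8 = -2.8 mOsm/kg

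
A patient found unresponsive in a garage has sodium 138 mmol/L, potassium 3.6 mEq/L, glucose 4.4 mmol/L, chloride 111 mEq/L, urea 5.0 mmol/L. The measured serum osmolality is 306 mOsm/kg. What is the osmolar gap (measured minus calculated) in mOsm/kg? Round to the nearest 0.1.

Calculated osmolality = 2·Na + glucose + urea
= 2·138 + 4.4 + 5
= 276 + 4.40 + 5
= 285.4 mOsm/kg ≈ 285.4 mOsm/kg
Osmolar gap = measured − calculated = 306 − 285.4 = 20.6 mOsm/kg

20.6 mOsm/kg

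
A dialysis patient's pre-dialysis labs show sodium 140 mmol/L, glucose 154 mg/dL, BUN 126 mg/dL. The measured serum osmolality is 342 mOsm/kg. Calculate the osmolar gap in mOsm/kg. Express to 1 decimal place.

8.4 mOsm/kg

Calculated osmolality = 2·Na + glucose/18 + BUN/2.8
= 2·140 + 154/18 + 126/2.8
= 280 + 8.56 + 45
= 333.56 mOsm/kg ≈ 333.6 mOsm/kg
Osmolar gap = measured − calculated = 342 − 333.6 = 8.4 mOsm/kg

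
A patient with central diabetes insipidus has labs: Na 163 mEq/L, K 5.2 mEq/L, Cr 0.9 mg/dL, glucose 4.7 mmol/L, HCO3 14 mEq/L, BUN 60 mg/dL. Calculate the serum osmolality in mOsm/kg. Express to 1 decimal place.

Calculated osmolality = 2·Na + glucose + BUN/2.8
= 2·163 + 4.7 + 60/2.8
= 326 + 4.70 + 21.43
= 352.13 mOsm/kg

352.1 mOsm/kg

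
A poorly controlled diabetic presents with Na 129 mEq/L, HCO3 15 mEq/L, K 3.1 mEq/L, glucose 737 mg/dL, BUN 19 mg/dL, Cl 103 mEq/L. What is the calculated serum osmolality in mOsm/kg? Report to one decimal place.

305.7 mOsm/kg

Calculated osmolality = 2·Na + glucose/18 + BUN/2.8
= 2·129 + 737/18 + 19/2.8
= 258 + 40.94 + 6.79
= 305.73 mOsm/kg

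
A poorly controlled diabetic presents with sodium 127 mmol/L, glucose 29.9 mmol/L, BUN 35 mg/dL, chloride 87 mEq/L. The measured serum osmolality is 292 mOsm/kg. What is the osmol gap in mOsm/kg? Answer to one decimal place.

Calculated osmolality = 2·Na + glucose + BUN/2.8
= 2·127 + 29.9 + 35/2.8
= 254 + 29.90 + 12.50
= 296.4 mOsm/kg ≈ 296.4 mOsm/kg
Osmolar gap = measured − calculated = 292 − 296.4 = -4.4 mOsm/kg

-4.4 mOsm/kg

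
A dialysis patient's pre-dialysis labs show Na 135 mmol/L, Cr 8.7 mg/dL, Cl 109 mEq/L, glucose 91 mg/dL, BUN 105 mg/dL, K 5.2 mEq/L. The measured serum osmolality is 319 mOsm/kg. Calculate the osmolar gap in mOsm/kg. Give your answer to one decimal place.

6.4 mOsm/kg

Calculated osmolality = 2·Na + glucose/18 + BUN/2.8
= 2·135 + 91/18 + 105/2.8
= 270 + 5.06 + 37.50
= 312.56 mOsm/kg ≈ 312.6 mOsm/kg
Osmolar gap = measured − calculated = 319 − 312.6 = 6.4 mOsm/kg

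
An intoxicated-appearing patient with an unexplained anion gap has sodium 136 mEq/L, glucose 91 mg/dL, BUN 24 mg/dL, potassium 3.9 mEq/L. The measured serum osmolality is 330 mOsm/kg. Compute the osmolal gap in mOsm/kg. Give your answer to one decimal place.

44.4 mOsm/kg

Calculated osmolality = 2·Na + glucose/18 + BUN/2.8
= 2·136 + 91/18 + 24/2.8
= 272 + 5.06 + 8.57
= 285.63 mOsm/kg ≈ 285.6 mOsm/kg
Osmolar gap = measured − calculated = 330 − 285.6 = 44.4 mOsm/kg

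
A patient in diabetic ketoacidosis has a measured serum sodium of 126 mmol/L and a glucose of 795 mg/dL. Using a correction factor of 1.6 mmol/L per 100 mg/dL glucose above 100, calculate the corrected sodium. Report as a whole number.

Corrected Na = measured Na + 1.6 · (glucose − 100)/100
= 126 + 1.6 · (795 − 100)/100
= 126 + 11.1
= 137.1 mmol/L

137 mmol/L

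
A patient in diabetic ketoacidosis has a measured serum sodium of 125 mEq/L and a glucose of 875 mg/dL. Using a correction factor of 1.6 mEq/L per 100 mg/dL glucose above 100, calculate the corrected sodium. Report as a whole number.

Corrected Na = measured Na + 1.6 · (glucose − 100)/100
= 125 + 1.6 · (875 − 100)/100
= 125 + 12.4
= 137.4 mEq/L

137 mEq/L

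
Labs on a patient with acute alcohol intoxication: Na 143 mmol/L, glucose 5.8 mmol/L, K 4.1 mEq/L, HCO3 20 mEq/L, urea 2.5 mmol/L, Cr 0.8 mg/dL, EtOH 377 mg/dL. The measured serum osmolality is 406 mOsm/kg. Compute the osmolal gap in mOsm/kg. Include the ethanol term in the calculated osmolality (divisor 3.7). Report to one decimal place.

Calculated osmolality = 2·Na + glucose + urea + ethanol/3.7
= 2·143 + 5.8 + 2.5 + 377/3.7
= 286 + 5.80 + 2.50 + 101.89
= 396.19 mOsm/kg ≈ 396.2 mOsm/kg
Osmolar gap = measured − calculated = 406 − 396.2 = 9.8 mOsm/kg

9.8 mOsm/kg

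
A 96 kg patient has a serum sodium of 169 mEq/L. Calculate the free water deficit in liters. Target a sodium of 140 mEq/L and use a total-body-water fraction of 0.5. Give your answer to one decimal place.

TBW = 0.5 · 96 = 48 L
Free water deficit = TBW · (Na/140 − 1)
= 48 · (169/140 − 1)
= 48 · 0.2071
= 9.94 L

9.9 L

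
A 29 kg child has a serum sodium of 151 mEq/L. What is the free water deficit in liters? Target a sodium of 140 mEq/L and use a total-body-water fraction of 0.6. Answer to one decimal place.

TBW = 0.6 · 29 = 17.4 L
Free water deficit = TBW · (Na/140 − 1)
= 17.4 · (151/140 − 1)
= 17.4 · 0.0786
= 1.37 L

1.4 L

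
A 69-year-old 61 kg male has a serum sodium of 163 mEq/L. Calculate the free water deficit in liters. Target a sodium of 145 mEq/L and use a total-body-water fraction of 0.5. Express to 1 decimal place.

TBW = 0.5 · 61 = 30.5 L
Free water deficit = TBW · (Na/145 − 1)
= 30.5 · (163/145 − 1)
= 30.5 · 0.1241
= 3.79 L

3.8 L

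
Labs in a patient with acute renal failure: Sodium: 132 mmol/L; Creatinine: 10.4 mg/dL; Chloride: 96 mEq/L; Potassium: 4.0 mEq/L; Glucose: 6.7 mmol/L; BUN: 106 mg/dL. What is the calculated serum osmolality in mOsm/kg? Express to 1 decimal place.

Calculated osmolality = 2·Na + glucose + BUN/2.8
= 2·132 + 6.7 + 106/2.8
= 264 + 6.70 + 37.86
= 308.56 mOsm/kg

308.6 mOsm/kg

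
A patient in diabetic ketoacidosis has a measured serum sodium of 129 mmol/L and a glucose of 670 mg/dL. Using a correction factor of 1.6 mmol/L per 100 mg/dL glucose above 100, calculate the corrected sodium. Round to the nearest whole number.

Corrected Na = measured Na + 1.6 · (glucose − 100)/100
= 129 + 1.6 · (670 − 100)/100
= 129 + 9.1
= 138.1 mmol/L

138 mmol/L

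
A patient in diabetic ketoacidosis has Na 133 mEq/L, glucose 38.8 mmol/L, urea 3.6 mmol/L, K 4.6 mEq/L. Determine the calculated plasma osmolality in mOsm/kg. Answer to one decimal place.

Calculated osmolality = 2·Na + glucose + urea
= 2·133 + 38.8 + 3.6
= 266 + 38.80 + 3.60
= 308.4 mOsm/kg

308.4 mOsm/kg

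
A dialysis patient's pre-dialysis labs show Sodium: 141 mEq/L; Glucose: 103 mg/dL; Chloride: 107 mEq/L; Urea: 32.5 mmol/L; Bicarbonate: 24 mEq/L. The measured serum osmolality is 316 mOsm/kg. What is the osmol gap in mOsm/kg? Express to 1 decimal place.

-4.2 mOsm/kg

Calculated osmolality = 2·Na + glucose/18 + urea
= 2·141 + 103/18 + 32.5
= 282 + 5.72 + 32.50
= 320.22 mOsm/kg ≈ 320.2 mOsm/kg
Osmolar gap = measured − calculated = 316 − 320.2 = -4.2 mOsm/kg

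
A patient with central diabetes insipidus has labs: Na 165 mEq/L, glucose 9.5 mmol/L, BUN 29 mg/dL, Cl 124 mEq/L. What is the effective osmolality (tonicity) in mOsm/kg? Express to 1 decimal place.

Effective osmolality excludes urea (freely permeant across cell membranes):
2·Na + glucose
= 2·165 + 9.5
= 330 + 9.5
= 339.5 mOsm/kg

339.5 mOsm/kg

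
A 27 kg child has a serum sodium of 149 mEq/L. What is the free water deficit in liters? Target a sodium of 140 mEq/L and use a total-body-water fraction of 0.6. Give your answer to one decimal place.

1.0 L

TBW = 0.6 · 27 = 16.2 L
Free water deficit = TBW · (Na/140 − 1)
= 16.2 · (149/140 − 1)
= 16.2 · 0.0643
= 1.04 L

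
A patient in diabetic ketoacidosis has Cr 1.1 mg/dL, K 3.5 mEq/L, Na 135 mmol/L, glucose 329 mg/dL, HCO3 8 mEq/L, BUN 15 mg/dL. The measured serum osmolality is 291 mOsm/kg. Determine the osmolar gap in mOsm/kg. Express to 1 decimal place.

-2.6 mOsm/kg

Calculated osmolality = 2·Na + glucose/18 + BUN/2.8
= 2·135 + 329/18 + 15/2.8
= 270 + 18.28 + 5.36
= 293.64 mOsm/kg ≈ 293.6 mOsm/kg
Osmolar gap = measured − calculated = 291 − 293.6 = -2.6 mOsm/kg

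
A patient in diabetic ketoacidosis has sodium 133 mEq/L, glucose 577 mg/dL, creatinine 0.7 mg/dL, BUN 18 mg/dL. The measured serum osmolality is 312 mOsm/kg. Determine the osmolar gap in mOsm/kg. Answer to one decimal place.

Calculated osmolality = 2·Na + glucose/18 + BUN/2.8
= 2·133 + 577/18 + 18/2.8
= 266 + 32.06 + 6.43
= 304.49 mOsm/kg ≈ 304.5 mOsm/kg
Osmolar gap = measured − calculated = 312 − 304.5 = 7.5 mOsm/kg

7.5 mOsm/kg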